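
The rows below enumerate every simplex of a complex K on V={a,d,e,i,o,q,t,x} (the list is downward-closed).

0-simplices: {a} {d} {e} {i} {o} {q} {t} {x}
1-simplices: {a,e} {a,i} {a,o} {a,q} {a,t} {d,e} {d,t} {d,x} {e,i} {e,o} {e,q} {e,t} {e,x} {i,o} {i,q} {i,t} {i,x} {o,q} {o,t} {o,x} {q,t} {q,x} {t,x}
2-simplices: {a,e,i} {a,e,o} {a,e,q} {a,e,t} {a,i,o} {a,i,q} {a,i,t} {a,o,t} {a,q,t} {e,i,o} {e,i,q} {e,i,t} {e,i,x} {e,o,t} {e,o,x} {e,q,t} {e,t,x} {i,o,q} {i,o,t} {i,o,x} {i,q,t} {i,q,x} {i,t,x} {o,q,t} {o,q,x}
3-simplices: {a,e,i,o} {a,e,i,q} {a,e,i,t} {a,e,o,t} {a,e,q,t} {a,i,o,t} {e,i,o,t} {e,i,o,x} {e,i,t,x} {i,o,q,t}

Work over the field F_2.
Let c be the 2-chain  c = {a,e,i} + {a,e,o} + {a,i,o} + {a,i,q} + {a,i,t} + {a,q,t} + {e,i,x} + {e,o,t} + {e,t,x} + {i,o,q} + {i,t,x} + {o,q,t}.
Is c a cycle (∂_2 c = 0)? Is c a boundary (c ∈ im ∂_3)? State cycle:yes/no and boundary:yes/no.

n_0=8 n_1=23 n_2=25 n_3=10  [Z2]
∂1: piv[ae,ai,ao,aq,at,de,dx] rk=7  ker:dt,ei,eo,eq,et,ex,io,iq,it,ix,oq,ot,ox,qt,qx,tx
∂2: piv[aei,aeo,aeq,aet,aio,aiq,ait,aot,aqt,eix,eox,etx,ioq,iqx] rk=14  ker:eio,eiq,eit,eot,eqt,iot,iox,iqt,itx,oqt,oqx
∂3: piv[aeio,aeiq,aeit,aeot,aeqt,aiot,eiox,eitx,ioqt] rk=9  ker:eiot
∂2c = 0
c vs im∂3: residual ≠ 0 ⇒ not boundary

cycle:yes boundary:no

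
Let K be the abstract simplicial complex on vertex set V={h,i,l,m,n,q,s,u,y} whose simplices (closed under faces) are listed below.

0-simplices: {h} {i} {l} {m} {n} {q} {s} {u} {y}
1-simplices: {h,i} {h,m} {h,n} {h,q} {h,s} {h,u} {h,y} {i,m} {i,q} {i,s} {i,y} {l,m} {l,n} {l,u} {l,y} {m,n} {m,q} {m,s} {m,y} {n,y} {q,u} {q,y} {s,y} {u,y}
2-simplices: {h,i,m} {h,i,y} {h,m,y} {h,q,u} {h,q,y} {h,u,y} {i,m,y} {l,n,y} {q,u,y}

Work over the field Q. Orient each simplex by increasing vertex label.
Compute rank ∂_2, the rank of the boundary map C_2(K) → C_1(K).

n_0=9 n_1=24 n_2=9  [Q]
∂1: piv[hi,hm,hn,hq,hs,hu,hy,lm] rk=8  ker:im,iq,is,iy,ln,lu,ly,mn,mq,ms,my,ny,qu,qy,sy,uy
∂2: piv[him,hiy,hmy,hqu,hqy,huy,lny] rk=7  ker:imy,quy
rk∂_2=7

rank∂_2=7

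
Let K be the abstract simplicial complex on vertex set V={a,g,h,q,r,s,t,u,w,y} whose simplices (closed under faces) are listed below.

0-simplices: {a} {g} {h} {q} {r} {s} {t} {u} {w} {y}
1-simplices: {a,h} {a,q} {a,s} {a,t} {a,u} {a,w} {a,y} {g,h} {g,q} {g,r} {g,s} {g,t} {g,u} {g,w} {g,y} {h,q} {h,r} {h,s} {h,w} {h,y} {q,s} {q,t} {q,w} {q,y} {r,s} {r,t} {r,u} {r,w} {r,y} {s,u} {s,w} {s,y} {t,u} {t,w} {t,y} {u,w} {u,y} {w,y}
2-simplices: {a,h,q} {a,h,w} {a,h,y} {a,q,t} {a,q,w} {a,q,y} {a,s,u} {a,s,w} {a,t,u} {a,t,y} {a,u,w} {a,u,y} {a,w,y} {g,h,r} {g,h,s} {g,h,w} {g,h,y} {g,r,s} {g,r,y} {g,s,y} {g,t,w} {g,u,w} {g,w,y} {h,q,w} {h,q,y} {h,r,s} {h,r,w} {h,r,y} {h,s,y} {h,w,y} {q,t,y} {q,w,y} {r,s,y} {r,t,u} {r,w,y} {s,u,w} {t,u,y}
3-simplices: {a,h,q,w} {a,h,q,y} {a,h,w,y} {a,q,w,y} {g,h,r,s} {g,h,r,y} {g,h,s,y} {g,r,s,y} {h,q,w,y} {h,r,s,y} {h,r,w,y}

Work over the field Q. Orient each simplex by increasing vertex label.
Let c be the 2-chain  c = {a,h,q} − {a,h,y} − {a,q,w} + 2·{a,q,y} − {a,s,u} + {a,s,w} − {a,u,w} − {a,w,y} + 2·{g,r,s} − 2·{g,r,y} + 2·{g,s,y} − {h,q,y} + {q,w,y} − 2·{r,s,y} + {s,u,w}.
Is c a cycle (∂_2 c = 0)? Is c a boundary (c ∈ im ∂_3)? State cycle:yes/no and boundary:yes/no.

cycle:yes boundary:no

n_0=10 n_1=38 n_2=37 n_3=11  [Q]
∂1: piv[ah,aq,as,at,au,aw,ay,gh,gr] rk=9  ker:gq,gs,gt,gu,gw,gy,hq,hr,hs,hw,hy,qs,qt,qw,qy,rs,rt,ru,rw,ry,su,sw,sy,tu,tw,ty,uw,uy,wy
∂2: piv[ahq,ahw,ahy,aqt,aqw,aqy,asu,asw,atu,aty,auw,auy,awy,ghr,ghs,ghw,ghy,grs,gry,gsy,gtw,guw,hrw,rtu] rk=24  ker:gwy,hqw,hqy,hrs,hry,hsy,hwy,qty,qwy,rsy,rwy,suw,tuy
∂3: piv[ahqw,ahqy,ahwy,aqwy,ghrs,ghry,ghsy,grsy,hrwy] rk=9  ker:hqwy,hrsy
∂2c = 0
c vs im∂3: residual ≠ 0 ⇒ not boundary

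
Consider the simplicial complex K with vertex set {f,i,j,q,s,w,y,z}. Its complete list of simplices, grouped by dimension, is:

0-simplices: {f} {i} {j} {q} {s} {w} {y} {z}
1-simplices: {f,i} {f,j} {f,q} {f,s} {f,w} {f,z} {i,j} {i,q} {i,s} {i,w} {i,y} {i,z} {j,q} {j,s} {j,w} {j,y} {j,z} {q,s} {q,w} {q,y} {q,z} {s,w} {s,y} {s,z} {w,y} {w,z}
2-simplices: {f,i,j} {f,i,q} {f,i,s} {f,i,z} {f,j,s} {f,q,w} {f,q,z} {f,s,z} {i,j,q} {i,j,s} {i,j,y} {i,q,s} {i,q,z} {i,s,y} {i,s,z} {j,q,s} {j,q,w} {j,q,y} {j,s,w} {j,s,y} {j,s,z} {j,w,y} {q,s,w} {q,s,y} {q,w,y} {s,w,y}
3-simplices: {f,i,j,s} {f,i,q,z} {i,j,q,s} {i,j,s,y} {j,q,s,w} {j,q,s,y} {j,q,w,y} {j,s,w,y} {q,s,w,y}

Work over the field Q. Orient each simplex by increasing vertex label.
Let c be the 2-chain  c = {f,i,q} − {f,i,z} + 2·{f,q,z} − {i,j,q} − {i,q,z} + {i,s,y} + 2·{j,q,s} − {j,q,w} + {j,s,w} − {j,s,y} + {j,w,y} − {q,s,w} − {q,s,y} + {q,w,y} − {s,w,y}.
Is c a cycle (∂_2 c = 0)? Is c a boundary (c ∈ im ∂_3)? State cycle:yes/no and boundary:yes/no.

cycle:no boundary:no

n_0=8 n_1=26 n_2=26 n_3=9  [Q]
∂1: piv[fi,fj,fq,fs,fw,fz,iy] rk=7  ker:ij,iq,is,iw,iz,jq,js,jw,jy,jz,qs,qw,qy,qz,sw,sy,sz,wy,wz
∂2: piv[fij,fiq,fis,fiz,fjs,fqw,fqz,fsz,ijq,ijy,iqs,isy,jqw,jqy,jsw,jsz,jwy] rk=17  ker:ijs,iqz,isz,jqs,jsy,qsw,qsy,qwy,swy
∂3: piv[fijs,fiqz,ijqs,ijsy,jqsw,jqsy,jqwy,jswy] rk=8  ker:qswy
∂2c = {f,q} − {f,z} − {i,j} + {i,q} + {i,s} − {i,y} − 2·{j,s} + {j,w} + {q,w} + {q,z} − {s,w} + {w,y}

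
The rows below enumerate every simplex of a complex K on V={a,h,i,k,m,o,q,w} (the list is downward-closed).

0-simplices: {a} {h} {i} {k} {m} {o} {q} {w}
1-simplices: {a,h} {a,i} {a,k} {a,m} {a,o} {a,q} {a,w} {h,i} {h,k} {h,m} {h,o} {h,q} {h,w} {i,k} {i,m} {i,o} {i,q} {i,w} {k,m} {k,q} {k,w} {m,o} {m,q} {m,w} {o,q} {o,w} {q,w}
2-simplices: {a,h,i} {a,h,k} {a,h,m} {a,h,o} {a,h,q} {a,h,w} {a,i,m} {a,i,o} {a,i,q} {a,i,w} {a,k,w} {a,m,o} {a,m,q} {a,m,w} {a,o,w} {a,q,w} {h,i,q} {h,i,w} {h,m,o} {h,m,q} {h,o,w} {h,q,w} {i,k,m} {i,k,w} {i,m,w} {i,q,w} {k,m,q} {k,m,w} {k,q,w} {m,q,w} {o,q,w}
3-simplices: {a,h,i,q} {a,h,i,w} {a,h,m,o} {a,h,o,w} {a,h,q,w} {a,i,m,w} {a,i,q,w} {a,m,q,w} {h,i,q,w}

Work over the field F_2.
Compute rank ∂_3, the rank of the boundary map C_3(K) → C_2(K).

rank∂_3=8

n_0=8 n_1=27 n_2=31 n_3=9  [Z2]
∂1: piv[ah,ai,ak,am,ao,aq,aw] rk=7  ker:hi,hk,hm,ho,hq,hw,ik,im,io,iq,iw,km,kq,kw,mo,mq,mw,oq,ow,qw
∂2: piv[ahi,ahk,ahm,aho,ahq,ahw,aim,aio,aiq,aiw,akw,amo,amq,amw,aow,aqw,ikm,ikw,kmq,oqw] rk=20  ker:hiq,hiw,hmo,hmq,how,hqw,imw,iqw,kmw,kqw,mqw
∂3: piv[ahiq,ahiw,ahmo,ahow,ahqw,aimw,aiqw,amqw] rk=8  ker:hiqw
rk∂_3=8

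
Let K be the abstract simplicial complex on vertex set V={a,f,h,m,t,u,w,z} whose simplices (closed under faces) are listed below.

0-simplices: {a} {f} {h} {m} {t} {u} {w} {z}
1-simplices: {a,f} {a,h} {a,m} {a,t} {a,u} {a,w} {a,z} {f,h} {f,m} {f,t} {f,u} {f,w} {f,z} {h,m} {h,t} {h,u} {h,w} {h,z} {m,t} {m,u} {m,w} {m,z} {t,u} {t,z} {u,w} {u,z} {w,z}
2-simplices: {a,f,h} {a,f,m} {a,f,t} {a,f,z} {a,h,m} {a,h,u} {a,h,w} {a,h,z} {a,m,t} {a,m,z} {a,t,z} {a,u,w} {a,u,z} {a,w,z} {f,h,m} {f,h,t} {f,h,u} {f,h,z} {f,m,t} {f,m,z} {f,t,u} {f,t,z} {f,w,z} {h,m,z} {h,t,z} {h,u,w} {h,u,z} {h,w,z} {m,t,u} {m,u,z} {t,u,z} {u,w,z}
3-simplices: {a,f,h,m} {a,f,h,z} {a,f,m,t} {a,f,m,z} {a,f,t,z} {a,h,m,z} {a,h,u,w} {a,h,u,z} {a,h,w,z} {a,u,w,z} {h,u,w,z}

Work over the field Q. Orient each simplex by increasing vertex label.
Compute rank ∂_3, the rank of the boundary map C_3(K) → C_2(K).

n_0=8 n_1=27 n_2=32 n_3=11  [Q]
∂1: piv[af,ah,am,at,au,aw,az] rk=7  ker:fh,fm,ft,fu,fw,fz,hm,ht,hu,hw,hz,mt,mu,mw,mz,tu,tz,uw,uz,wz
∂2: piv[afh,afm,aft,afz,ahm,ahu,ahw,ahz,amt,amz,atz,auw,auz,awz,fht,fhu,ftu,fwz,mtu] rk=19  ker:fhm,fhz,fmt,fmz,ftz,hmz,htz,huw,huz,hwz,muz,tuz,uwz
∂3: piv[afhm,afhz,afmt,afmz,aftz,ahmz,ahuw,ahuz,ahwz,auwz] rk=10  ker:huwz
rk∂_3=10

rank∂_3=10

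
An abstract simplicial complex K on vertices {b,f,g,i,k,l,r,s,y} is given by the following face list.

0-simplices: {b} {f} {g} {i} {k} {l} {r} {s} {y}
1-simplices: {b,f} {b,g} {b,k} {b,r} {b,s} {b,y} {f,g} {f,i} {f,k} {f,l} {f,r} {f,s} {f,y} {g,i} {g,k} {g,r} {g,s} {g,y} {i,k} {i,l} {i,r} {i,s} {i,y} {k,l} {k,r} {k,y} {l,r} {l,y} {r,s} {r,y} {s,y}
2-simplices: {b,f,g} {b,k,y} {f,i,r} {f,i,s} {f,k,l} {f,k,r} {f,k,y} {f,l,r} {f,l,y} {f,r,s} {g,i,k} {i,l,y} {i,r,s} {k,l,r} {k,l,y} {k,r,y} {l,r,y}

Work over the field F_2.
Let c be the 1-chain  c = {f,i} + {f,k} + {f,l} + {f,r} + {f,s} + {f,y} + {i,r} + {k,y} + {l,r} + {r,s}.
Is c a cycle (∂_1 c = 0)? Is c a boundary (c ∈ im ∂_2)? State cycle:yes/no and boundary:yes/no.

cycle:yes boundary:yes

n_0=9 n_1=31 n_2=17  [Z2]
∂1: piv[bf,bg,bk,br,bs,by,fi,fl] rk=8  ker:fg,fk,fr,fs,fy,gi,gk,gr,gs,gy,ik,il,ir,is,iy,kl,kr,ky,lr,ly,rs,ry,sy
∂2: piv[bfg,bky,fir,fis,fkl,fkr,fky,flr,fly,frs,gik,ily,kry] rk=13  ker:irs,klr,kly,lry
∂1c = 0
c vs im∂2: reduces to 0 ⇒ boundary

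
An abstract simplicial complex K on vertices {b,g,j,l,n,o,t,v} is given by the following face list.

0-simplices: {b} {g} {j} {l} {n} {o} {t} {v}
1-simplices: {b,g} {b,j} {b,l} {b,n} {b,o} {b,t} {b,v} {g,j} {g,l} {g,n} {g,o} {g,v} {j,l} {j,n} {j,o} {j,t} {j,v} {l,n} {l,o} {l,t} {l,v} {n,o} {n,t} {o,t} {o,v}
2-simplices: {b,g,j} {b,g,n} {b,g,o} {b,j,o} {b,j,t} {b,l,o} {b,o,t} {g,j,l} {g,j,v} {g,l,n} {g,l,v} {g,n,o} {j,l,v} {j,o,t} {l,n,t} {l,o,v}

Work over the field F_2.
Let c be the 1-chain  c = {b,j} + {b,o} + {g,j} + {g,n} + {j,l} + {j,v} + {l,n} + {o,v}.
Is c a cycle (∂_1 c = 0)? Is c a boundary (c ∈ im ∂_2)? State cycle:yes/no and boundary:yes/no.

n_0=8 n_1=25 n_2=16  [Z2]
∂1: piv[bg,bj,bl,bn,bo,bt,bv] rk=7  ker:gj,gl,gn,go,gv,jl,jn,jo,jt,jv,ln,lo,lt,lv,no,nt,ot,ov
∂2: piv[bgj,bgn,bgo,bjo,bjt,blo,bot,gjl,gjv,gln,glv,gno,lnt,lov] rk=14  ker:jlv,jot
∂1c = 0
c vs im∂2: residual ≠ 0 ⇒ not boundary

cycle:yes boundary:no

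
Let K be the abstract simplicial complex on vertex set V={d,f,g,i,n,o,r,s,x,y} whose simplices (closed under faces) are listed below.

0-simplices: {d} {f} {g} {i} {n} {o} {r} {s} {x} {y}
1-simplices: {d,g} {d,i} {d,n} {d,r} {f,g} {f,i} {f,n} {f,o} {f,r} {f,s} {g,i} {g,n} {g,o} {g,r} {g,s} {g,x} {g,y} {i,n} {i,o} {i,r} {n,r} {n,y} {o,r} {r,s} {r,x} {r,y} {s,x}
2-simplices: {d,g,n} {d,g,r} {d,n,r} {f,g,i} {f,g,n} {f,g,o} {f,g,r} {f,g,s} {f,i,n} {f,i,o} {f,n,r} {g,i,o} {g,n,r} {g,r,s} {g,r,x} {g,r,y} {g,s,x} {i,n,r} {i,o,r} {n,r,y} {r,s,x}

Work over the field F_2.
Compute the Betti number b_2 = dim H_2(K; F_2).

n_0=10 n_1=27 n_2=21  [Z2]
∂1: piv[dg,di,dn,dr,fg,fo,fs,gx,gy] rk=9  ker:fi,fn,fr,gi,gn,go,gr,gs,in,io,ir,nr,ny,or,rs,rx,ry,sx
∂2: piv[dgn,dgr,dnr,fgi,fgn,fgo,fgr,fgs,fin,fio,grs,grx,gry,gsx,inr,ior,nry] rk=17  ker:fnr,gio,gnr,rsx
b_2=(21−17)−0=4

b_2=4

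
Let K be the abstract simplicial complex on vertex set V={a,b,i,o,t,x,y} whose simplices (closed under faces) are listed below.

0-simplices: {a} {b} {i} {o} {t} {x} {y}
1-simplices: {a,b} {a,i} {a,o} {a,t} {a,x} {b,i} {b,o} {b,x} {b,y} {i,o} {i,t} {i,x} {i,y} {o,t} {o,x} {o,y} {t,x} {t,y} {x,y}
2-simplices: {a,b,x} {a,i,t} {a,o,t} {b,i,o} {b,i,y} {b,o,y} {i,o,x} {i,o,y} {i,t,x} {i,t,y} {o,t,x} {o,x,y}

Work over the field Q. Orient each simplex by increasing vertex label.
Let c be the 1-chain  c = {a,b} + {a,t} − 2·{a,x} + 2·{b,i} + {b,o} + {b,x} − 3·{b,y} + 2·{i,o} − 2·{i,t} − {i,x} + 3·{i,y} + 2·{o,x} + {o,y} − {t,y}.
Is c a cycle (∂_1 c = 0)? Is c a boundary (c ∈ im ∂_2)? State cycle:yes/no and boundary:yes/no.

cycle:yes boundary:no

n_0=7 n_1=19 n_2=12  [Q]
∂1: piv[ab,ai,ao,at,ax,by] rk=6  ker:bi,bo,bx,io,it,ix,iy,ot,ox,oy,tx,ty,xy
∂2: piv[abx,ait,aot,bio,biy,boy,iox,itx,ity,otx,oxy] rk=11  ker:ioy
∂1c = 0
c vs im∂2: residual ≠ 0 ⇒ not boundary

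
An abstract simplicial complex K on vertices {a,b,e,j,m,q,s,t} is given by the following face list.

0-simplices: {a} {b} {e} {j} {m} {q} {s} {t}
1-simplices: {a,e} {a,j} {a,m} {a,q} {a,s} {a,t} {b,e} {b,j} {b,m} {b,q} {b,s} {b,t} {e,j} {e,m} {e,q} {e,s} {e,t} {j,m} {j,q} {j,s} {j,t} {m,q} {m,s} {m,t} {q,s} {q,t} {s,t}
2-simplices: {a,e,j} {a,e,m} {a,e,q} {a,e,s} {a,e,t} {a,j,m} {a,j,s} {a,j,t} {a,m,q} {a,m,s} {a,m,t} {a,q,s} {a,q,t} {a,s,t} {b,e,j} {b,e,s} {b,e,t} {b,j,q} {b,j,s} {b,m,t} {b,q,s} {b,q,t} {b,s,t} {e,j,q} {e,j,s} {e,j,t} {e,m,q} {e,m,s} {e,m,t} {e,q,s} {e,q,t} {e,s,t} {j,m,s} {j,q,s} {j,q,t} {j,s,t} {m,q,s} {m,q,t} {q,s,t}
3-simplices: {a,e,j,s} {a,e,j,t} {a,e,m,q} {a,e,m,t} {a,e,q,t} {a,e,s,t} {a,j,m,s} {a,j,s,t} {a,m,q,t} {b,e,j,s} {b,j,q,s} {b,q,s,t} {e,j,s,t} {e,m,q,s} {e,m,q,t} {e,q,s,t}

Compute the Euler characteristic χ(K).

n_0=8 n_1=27 n_2=39 n_3=16
χ=+8−27+39−16=4

χ(K)=4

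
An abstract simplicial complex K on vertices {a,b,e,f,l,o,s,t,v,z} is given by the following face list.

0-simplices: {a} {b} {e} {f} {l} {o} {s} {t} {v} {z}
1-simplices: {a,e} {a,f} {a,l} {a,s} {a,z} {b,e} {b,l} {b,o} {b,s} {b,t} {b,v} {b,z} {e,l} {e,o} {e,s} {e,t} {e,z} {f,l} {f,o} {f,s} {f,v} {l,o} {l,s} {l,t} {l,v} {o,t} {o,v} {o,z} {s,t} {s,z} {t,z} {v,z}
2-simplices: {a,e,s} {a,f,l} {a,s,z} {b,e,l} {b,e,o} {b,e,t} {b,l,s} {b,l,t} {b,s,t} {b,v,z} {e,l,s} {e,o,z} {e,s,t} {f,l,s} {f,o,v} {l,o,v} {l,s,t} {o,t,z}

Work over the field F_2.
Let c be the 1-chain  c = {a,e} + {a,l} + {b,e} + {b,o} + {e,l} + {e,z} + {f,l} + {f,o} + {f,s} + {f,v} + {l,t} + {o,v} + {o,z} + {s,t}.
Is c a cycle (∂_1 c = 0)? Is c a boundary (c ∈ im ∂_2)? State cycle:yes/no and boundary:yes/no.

cycle:yes boundary:no

n_0=10 n_1=32 n_2=18  [Z2]
∂1: piv[ae,af,al,as,az,be,bo,bt,bv] rk=9  ker:bl,bs,bz,el,eo,es,et,ez,fl,fo,fs,fv,lo,ls,lt,lv,ot,ov,oz,st,sz,tz,vz
∂2: piv[aes,afl,asz,bel,beo,bet,bls,blt,bst,bvz,els,eoz,fls,fov,lov,otz] rk=16  ker:est,lst
∂1c = 0
c vs im∂2: residual ≠ 0 ⇒ not boundary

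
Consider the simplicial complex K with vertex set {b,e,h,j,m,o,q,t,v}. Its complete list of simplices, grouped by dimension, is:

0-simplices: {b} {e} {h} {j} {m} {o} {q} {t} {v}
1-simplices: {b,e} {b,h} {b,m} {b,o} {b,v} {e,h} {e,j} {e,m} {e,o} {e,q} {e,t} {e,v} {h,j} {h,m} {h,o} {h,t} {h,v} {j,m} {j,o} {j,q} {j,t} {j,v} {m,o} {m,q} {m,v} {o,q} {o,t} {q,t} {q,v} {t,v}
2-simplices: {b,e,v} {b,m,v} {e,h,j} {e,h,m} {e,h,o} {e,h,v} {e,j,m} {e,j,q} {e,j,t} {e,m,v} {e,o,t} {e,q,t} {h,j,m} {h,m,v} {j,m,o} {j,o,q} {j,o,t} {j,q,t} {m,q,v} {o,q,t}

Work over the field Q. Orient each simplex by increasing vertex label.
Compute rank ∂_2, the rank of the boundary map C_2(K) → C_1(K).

rank∂_2=16

n_0=9 n_1=30 n_2=20  [Q]
∂1: piv[be,bh,bm,bo,bv,ej,eq,et] rk=8  ker:eh,em,eo,ev,hj,hm,ho,ht,hv,jm,jo,jq,jt,jv,mo,mq,mv,oq,ot,qt,qv,tv
∂2: piv[bev,bmv,ehj,ehm,eho,ehv,ejm,ejq,ejt,emv,eot,eqt,jmo,joq,jot,mqv] rk=16  ker:hjm,hmv,jqt,oqt
rk∂_2=16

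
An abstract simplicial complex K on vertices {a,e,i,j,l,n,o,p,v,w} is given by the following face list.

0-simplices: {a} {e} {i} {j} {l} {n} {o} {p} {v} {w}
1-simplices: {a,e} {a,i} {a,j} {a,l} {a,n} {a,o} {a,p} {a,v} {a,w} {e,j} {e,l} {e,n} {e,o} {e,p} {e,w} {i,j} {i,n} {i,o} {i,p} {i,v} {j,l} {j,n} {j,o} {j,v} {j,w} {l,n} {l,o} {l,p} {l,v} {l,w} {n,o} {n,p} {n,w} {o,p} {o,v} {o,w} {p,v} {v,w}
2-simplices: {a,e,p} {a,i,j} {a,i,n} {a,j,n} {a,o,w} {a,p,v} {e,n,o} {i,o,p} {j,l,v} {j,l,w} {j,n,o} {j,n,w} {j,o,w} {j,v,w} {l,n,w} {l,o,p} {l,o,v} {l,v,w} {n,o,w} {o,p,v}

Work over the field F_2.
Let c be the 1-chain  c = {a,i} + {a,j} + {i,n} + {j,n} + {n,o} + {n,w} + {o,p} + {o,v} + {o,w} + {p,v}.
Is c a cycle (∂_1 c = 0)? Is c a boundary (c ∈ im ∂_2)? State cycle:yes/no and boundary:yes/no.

n_0=10 n_1=38 n_2=20  [Z2]
∂1: piv[ae,ai,aj,al,an,ao,ap,av,aw] rk=9  ker:ej,el,en,eo,ep,ew,ij,in,io,ip,iv,jl,jn,jo,jv,jw,ln,lo,lp,lv,lw,no,np,nw,op,ov,ow,pv,vw
∂2: piv[aep,aij,ain,ajn,aow,apv,eno,iop,jlv,jlw,jno,jnw,jow,jvw,lnw,lop,lov,opv] rk=18  ker:lvw,now
∂1c = 0
c vs im∂2: reduces to 0 ⇒ boundary

cycle:yes boundary:yes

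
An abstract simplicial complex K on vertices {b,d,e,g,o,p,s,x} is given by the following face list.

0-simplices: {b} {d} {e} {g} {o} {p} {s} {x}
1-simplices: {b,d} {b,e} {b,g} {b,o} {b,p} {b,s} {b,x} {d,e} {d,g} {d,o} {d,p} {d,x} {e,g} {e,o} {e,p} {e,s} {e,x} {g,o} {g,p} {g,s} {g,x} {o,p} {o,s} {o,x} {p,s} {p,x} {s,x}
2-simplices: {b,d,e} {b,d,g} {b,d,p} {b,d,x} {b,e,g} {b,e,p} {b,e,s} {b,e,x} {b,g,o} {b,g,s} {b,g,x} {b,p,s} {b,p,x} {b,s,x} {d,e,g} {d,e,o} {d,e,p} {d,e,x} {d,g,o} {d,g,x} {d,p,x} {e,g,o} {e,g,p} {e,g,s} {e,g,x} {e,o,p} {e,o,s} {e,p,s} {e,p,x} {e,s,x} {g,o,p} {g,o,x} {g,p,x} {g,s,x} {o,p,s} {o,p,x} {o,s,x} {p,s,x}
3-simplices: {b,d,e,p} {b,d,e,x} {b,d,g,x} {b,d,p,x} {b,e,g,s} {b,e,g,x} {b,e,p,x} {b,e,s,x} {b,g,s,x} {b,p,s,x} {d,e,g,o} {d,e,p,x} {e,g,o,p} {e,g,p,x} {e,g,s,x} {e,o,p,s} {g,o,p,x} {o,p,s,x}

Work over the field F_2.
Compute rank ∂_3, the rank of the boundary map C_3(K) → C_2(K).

n_0=8 n_1=27 n_2=38 n_3=18  [Z2]
∂1: piv[bd,be,bg,bo,bp,bs,bx] rk=7  ker:de,dg,do,dp,dx,eg,eo,ep,es,ex,go,gp,gs,gx,op,os,ox,ps,px,sx
∂2: piv[bde,bdg,bdp,bdx,beg,bep,bes,bex,bgo,bgs,bgx,bps,bpx,bsx,deo,dgo,egp,eop,eos,gox] rk=20  ker:deg,dep,dex,dgx,dpx,ego,egs,egx,eps,epx,esx,gop,gpx,gsx,ops,opx,osx,psx
∂3: piv[bdep,bdex,bdgx,bdpx,begs,begx,bepx,besx,bgsx,bpsx,dego,egop,egpx,eops,gopx,opsx] rk=16  ker:depx,egsx
rk∂_3=16

rank∂_3=16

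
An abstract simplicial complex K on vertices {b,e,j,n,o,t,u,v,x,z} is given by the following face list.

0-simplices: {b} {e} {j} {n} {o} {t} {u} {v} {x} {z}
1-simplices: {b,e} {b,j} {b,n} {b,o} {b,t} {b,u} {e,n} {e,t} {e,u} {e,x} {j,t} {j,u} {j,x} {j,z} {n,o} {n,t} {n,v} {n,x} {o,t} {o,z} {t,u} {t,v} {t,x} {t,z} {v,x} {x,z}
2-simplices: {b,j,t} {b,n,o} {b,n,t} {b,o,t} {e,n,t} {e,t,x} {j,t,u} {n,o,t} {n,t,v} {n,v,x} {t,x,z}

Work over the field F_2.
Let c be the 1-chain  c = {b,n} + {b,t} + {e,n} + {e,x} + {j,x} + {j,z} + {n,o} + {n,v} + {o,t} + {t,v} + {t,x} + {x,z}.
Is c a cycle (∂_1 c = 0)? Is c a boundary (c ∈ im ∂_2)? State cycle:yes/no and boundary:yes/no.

n_0=10 n_1=26 n_2=11  [Z2]
∂1: piv[be,bj,bn,bo,bt,bu,ex,jz,nv] rk=9  ker:en,et,eu,jt,ju,jx,no,nt,nx,ot,oz,tu,tv,tx,tz,vx,xz
∂2: piv[bjt,bno,bnt,bot,ent,etx,jtu,ntv,nvx,txz] rk=10  ker:not
∂1c = 0
c vs im∂2: residual ≠ 0 ⇒ not boundary

cycle:yes boundary:no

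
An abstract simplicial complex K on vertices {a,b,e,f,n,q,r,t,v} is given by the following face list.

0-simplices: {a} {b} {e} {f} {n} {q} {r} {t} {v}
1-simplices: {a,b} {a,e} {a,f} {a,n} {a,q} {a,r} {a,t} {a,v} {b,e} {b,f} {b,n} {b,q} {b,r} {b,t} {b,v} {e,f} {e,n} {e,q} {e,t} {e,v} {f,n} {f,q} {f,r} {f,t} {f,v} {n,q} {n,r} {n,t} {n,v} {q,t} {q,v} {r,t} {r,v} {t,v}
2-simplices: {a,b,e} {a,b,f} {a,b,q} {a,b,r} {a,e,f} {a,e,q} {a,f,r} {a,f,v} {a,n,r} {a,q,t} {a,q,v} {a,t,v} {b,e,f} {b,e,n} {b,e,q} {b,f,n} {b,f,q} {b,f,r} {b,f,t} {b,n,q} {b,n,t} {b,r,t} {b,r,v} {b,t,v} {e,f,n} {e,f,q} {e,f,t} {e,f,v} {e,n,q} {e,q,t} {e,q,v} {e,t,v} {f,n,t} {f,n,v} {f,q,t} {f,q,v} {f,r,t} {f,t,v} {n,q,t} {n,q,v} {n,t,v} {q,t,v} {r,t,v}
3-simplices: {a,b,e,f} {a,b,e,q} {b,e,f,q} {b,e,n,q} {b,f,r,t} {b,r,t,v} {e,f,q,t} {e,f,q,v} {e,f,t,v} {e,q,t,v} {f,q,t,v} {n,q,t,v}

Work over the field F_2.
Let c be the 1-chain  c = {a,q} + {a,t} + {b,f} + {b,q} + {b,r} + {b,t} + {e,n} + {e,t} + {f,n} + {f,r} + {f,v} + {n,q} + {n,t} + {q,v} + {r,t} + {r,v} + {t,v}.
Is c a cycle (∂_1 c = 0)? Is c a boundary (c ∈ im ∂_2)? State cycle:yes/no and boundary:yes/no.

n_0=9 n_1=34 n_2=43 n_3=12  [Z2]
∂1: piv[ab,ae,af,an,aq,ar,at,av] rk=8  ker:be,bf,bn,bq,br,bt,bv,ef,en,eq,et,ev,fn,fq,fr,ft,fv,nq,nr,nt,nv,qt,qv,rt,rv,tv
∂2: piv[abe,abf,abq,abr,aef,aeq,afr,afv,anr,aqt,aqv,atv,ben,bfn,bfq,bft,bnq,bnt,brt,brv,btv,eft,efv,eqt,fnv] rk=25  ker:bef,beq,bfr,efn,efq,enq,eqv,etv,fnt,fqt,fqv,frt,ftv,nqt,nqv,ntv,qtv,rtv
∂3: piv[abef,abeq,befq,benq,bfrt,brtv,efqt,efqv,eftv,eqtv,nqtv] rk=11  ker:fqtv
∂1c = 0
c vs im∂2: reduces to 0 ⇒ boundary

cycle:yes boundary:yes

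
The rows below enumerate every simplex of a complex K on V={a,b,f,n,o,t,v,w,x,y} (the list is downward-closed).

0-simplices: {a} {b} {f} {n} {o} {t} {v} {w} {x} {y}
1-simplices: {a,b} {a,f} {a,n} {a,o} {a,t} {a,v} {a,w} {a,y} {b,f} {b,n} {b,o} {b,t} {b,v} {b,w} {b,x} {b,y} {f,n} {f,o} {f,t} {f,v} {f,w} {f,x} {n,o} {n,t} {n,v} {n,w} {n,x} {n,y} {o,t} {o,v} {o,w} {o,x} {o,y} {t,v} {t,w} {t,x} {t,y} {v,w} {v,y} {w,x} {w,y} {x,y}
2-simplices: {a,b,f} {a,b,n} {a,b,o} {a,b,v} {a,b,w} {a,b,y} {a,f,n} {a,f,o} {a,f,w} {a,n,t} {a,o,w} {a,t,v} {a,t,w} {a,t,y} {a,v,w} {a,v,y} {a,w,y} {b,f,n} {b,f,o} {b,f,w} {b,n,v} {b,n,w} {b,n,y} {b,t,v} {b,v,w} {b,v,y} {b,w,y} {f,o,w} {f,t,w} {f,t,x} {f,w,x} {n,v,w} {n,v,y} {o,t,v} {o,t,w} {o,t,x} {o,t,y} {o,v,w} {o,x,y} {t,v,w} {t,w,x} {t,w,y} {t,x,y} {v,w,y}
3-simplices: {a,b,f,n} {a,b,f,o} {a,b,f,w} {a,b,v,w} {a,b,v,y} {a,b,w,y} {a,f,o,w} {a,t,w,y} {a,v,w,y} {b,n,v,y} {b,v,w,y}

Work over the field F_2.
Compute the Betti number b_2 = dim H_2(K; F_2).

b_2=5

n_0=10 n_1=42 n_2=44 n_3=11  [Z2]
∂1: piv[ab,af,an,ao,at,av,aw,ay,bx] rk=9  ker:bf,bn,bo,bt,bv,bw,by,fn,fo,ft,fv,fw,fx,no,nt,nv,nw,nx,ny,ot,ov,ow,ox,oy,tv,tw,tx,ty,vw,vy,wx,wy,xy
∂2: piv[abf,abn,abo,abv,abw,aby,afn,afo,afw,ant,aow,atv,atw,aty,avw,avy,awy,bnv,bnw,bny,btv,ftw,ftx,fwx,otv,otw,otx,oty,oxy] rk=29  ker:bfn,bfo,bfw,bvw,bvy,bwy,fow,nvw,nvy,ovw,tvw,twx,twy,txy,vwy
∂3: piv[abfn,abfo,abfw,abvw,abvy,abwy,afow,atwy,avwy,bnvy] rk=10  ker:bvwy
b_2=(44−29)−10=5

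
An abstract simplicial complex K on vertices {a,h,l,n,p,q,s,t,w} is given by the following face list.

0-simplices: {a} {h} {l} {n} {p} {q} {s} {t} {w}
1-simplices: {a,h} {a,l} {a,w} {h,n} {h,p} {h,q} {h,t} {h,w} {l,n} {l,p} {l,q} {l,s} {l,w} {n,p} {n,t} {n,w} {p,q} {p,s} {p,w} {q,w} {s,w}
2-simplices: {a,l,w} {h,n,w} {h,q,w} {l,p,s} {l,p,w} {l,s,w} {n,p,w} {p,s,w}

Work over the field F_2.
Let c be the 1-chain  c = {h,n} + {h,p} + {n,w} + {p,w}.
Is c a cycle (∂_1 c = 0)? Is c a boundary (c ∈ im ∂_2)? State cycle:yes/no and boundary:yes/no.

cycle:yes boundary:no

n_0=9 n_1=21 n_2=8  [Z2]
∂1: piv[ah,al,aw,hn,hp,hq,ht,ls] rk=8  ker:hw,ln,lp,lq,lw,np,nt,nw,pq,ps,pw,qw,sw
∂2: piv[alw,hnw,hqw,lps,lpw,lsw,npw] rk=7  ker:psw
∂1c = 0
c vs im∂2: residual ≠ 0 ⇒ not boundary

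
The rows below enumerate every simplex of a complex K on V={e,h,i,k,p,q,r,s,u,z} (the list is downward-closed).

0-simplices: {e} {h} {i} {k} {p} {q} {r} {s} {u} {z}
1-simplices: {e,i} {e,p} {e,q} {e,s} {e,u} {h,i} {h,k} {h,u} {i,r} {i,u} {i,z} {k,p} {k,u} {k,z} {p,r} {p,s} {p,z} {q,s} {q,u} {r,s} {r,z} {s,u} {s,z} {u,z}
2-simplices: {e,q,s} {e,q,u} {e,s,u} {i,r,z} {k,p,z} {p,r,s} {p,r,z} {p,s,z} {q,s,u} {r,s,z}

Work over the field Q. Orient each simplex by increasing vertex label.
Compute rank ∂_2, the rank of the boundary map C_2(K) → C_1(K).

rank∂_2=8

n_0=10 n_1=24 n_2=10  [Q]
∂1: piv[ei,ep,eq,es,eu,hi,hk,ir,iz] rk=9  ker:hu,iu,kp,ku,kz,pr,ps,pz,qs,qu,rs,rz,su,sz,uz
∂2: piv[eqs,equ,esu,irz,kpz,prs,prz,psz] rk=8  ker:qsu,rsz
rk∂_2=8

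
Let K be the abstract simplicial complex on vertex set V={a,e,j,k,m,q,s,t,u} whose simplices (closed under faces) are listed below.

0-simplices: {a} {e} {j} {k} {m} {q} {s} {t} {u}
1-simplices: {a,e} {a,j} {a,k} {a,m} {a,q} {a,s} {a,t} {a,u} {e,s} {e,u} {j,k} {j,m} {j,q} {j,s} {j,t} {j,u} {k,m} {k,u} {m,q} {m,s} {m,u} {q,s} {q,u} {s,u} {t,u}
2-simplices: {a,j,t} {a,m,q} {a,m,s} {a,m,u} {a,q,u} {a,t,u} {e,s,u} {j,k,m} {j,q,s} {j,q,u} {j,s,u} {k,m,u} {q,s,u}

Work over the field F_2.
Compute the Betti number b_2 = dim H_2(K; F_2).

b_2=1

n_0=9 n_1=25 n_2=13  [Z2]
∂1: piv[ae,aj,ak,am,aq,as,at,au] rk=8  ker:es,eu,jk,jm,jq,js,jt,ju,km,ku,mq,ms,mu,qs,qu,su,tu
∂2: piv[ajt,amq,ams,amu,aqu,atu,esu,jkm,jqs,jqu,jsu,kmu] rk=12  ker:qsu
b_2=(13−12)−0=1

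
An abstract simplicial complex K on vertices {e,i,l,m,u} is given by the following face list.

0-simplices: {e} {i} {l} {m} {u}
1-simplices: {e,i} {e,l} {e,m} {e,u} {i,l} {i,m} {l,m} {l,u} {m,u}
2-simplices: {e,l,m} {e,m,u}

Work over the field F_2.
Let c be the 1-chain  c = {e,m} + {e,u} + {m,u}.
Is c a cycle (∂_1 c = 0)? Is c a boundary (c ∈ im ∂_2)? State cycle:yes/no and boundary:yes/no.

cycle:yes boundary:yes

n_0=5 n_1=9 n_2=2  [Z2]
∂1: piv[ei,el,em,eu] rk=4  ker:il,im,lm,lu,mu
∂2: piv[elm,emu] rk=2
∂1c = 0
c vs im∂2: reduces to 0 ⇒ boundary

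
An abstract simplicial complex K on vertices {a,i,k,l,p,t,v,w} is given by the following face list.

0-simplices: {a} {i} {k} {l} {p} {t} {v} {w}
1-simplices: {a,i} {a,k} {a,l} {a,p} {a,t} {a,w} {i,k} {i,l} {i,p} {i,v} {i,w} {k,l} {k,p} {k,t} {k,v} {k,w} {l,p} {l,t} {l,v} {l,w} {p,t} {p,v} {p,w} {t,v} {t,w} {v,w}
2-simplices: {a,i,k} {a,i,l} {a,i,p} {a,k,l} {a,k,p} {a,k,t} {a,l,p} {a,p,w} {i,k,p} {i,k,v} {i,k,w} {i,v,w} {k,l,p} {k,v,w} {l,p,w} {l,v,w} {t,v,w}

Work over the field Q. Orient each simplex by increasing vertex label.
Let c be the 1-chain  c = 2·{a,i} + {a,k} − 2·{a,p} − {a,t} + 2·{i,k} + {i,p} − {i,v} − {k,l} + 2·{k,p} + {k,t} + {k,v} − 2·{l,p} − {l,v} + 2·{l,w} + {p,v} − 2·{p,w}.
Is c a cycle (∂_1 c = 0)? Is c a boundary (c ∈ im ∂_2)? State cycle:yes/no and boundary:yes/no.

cycle:yes boundary:no

n_0=8 n_1=26 n_2=17  [Q]
∂1: piv[ai,ak,al,ap,at,aw,iv] rk=7  ker:ik,il,ip,iw,kl,kp,kt,kv,kw,lp,lt,lv,lw,pt,pv,pw,tv,tw,vw
∂2: piv[aik,ail,aip,akl,akp,akt,alp,apw,ikv,ikw,ivw,lpw,lvw,tvw] rk=14  ker:ikp,klp,kvw
∂1c = 0
c vs im∂2: residual ≠ 0 ⇒ not boundary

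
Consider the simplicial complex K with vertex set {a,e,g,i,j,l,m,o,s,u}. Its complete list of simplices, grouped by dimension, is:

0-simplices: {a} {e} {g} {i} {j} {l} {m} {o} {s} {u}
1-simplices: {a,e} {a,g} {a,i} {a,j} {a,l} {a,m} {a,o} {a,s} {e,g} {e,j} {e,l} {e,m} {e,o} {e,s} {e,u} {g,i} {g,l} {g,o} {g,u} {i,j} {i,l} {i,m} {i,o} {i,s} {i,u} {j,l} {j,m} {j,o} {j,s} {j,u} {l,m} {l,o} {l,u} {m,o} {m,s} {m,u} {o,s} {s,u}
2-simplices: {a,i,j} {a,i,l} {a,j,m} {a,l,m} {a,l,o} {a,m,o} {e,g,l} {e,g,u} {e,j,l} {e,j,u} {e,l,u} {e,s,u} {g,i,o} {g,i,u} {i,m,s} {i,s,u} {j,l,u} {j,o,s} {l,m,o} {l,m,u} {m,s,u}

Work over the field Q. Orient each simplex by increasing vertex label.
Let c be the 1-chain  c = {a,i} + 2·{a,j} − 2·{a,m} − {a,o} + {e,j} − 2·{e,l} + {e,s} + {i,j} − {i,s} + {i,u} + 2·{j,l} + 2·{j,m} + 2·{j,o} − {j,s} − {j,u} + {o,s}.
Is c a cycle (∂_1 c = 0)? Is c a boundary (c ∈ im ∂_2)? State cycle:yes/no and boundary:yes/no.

cycle:yes boundary:no

n_0=10 n_1=38 n_2=21  [Q]
∂1: piv[ae,ag,ai,aj,al,am,ao,as,eu] rk=9  ker:eg,ej,el,em,eo,es,gi,gl,go,gu,ij,il,im,io,is,iu,jl,jm,jo,js,ju,lm,lo,lu,mo,ms,mu,os,su
∂2: piv[aij,ail,ajm,alm,alo,amo,egl,egu,ejl,eju,elu,esu,gio,giu,ims,isu,jos,lmu,msu] rk=19  ker:jlu,lmo
∂1c = 0
c vs im∂2: residual ≠ 0 ⇒ not boundary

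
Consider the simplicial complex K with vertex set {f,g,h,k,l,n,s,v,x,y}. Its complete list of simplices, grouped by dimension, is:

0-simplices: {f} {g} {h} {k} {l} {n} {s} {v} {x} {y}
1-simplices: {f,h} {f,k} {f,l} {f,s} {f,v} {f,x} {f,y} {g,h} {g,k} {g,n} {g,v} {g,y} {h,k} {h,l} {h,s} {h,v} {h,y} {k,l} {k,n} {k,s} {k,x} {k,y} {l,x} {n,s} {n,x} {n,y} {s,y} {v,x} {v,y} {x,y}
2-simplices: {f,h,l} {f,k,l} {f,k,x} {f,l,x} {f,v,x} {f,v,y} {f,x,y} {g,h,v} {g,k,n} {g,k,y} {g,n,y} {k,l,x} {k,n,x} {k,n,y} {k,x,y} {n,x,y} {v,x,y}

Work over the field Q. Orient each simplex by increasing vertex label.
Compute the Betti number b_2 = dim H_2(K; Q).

n_0=10 n_1=30 n_2=17  [Q]
∂1: piv[fh,fk,fl,fs,fv,fx,fy,gh,gn] rk=9  ker:gk,gv,gy,hk,hl,hs,hv,hy,kl,kn,ks,kx,ky,lx,ns,nx,ny,sy,vx,vy,xy
∂2: piv[fhl,fkl,fkx,flx,fvx,fvy,fxy,ghv,gkn,gky,gny,knx,kxy] rk=13  ker:klx,kny,nxy,vxy
b_2=(17−13)−0=4

b_2=4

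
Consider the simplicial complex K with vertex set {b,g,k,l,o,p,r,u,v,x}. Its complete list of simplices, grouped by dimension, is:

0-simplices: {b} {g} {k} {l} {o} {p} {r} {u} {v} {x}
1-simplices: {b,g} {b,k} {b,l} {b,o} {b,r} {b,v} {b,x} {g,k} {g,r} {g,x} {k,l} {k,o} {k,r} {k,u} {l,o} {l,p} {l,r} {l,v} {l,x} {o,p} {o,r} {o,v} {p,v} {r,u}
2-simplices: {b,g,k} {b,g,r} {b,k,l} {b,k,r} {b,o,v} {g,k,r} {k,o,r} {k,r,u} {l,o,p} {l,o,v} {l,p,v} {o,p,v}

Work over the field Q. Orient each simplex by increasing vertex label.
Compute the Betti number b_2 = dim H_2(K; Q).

b_2=2

n_0=10 n_1=24 n_2=12  [Q]
∂1: piv[bg,bk,bl,bo,br,bv,bx,ku,lp] rk=9  ker:gk,gr,gx,kl,ko,kr,lo,lr,lv,lx,op,or,ov,pv,ru
∂2: piv[bgk,bgr,bkl,bkr,bov,kor,kru,lop,lov,lpv] rk=10  ker:gkr,opv
b_2=(12−10)−0=2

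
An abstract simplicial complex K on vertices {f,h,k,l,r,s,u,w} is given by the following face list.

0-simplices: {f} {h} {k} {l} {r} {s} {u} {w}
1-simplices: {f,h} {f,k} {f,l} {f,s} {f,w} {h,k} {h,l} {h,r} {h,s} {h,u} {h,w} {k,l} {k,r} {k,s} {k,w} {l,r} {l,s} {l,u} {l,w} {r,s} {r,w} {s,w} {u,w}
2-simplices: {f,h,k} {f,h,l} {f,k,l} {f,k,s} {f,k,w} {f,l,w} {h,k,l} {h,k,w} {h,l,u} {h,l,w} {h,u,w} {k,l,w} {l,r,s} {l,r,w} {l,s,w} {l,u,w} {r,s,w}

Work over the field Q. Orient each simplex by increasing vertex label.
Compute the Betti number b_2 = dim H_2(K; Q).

n_0=8 n_1=23 n_2=17  [Q]
∂1: piv[fh,fk,fl,fs,fw,hr,hu] rk=7  ker:hk,hl,hs,hw,kl,kr,ks,kw,lr,ls,lu,lw,rs,rw,sw,uw
∂2: piv[fhk,fhl,fkl,fks,fkw,flw,hkw,hlu,huw,lrs,lrw,lsw] rk=12  ker:hkl,hlw,klw,luw,rsw
b_2=(17−12)−0=5

b_2=5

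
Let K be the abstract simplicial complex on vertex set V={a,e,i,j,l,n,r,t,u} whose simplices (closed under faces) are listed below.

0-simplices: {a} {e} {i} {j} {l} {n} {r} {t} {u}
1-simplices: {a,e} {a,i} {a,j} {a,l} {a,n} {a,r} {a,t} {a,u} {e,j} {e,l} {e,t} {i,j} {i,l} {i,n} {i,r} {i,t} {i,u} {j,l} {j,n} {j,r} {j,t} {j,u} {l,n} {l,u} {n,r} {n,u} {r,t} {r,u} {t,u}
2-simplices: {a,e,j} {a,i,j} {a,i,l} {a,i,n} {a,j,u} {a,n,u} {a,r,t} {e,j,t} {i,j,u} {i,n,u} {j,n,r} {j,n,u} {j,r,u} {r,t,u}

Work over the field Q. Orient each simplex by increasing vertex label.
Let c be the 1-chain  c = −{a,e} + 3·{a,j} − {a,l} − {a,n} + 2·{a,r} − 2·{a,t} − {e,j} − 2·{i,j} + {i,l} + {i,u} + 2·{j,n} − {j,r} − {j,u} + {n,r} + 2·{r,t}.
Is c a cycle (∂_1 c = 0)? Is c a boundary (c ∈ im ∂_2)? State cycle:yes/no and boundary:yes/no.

cycle:yes boundary:yes

n_0=9 n_1=29 n_2=14  [Q]
∂1: piv[ae,ai,aj,al,an,ar,at,au] rk=8  ker:ej,el,et,ij,il,in,ir,it,iu,jl,jn,jr,jt,ju,ln,lu,nr,nu,rt,ru,tu
∂2: piv[aej,aij,ail,ain,aju,anu,art,ejt,iju,jnr,jnu,jru,rtu] rk=13  ker:inu
∂1c = 0
c vs im∂2: reduces to 0 ⇒ boundary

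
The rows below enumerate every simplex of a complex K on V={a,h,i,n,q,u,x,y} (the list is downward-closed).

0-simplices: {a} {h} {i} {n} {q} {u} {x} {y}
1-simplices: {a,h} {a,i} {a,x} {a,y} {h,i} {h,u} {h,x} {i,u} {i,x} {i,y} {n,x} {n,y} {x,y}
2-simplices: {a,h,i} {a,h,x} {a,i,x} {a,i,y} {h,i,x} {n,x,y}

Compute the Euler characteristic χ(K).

χ(K)=1

n_0=8 n_1=13 n_2=6
χ=+8−13+6=1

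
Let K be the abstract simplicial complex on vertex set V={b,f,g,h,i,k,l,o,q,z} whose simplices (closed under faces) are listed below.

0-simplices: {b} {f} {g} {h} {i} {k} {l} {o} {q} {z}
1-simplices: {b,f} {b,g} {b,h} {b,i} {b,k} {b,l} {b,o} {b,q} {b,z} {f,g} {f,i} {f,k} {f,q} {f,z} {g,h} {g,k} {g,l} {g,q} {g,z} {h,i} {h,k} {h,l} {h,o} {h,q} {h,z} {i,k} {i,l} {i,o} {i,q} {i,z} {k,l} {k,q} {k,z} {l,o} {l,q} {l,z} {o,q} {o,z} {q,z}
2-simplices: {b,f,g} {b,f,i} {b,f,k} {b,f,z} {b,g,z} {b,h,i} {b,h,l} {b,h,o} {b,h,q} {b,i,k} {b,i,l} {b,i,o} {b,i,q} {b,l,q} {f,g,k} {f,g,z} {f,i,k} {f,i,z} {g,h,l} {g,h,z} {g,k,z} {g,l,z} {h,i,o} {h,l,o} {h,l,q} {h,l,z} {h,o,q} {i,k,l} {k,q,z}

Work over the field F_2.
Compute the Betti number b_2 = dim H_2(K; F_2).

b_2=5

n_0=10 n_1=39 n_2=29  [Z2]
∂1: piv[bf,bg,bh,bi,bk,bl,bo,bq,bz] rk=9  ker:fg,fi,fk,fq,fz,gh,gk,gl,gq,gz,hi,hk,hl,ho,hq,hz,ik,il,io,iq,iz,kl,kq,kz,lo,lq,lz,oq,oz,qz
∂2: piv[bfg,bfi,bfk,bfz,bgz,bhi,bhl,bho,bhq,bik,bil,bio,biq,blq,fgk,fiz,ghl,ghz,gkz,glz,hlo,hoq,ikl,kqz] rk=24  ker:fgz,fik,hio,hlq,hlz
b_2=(29−24)−0=5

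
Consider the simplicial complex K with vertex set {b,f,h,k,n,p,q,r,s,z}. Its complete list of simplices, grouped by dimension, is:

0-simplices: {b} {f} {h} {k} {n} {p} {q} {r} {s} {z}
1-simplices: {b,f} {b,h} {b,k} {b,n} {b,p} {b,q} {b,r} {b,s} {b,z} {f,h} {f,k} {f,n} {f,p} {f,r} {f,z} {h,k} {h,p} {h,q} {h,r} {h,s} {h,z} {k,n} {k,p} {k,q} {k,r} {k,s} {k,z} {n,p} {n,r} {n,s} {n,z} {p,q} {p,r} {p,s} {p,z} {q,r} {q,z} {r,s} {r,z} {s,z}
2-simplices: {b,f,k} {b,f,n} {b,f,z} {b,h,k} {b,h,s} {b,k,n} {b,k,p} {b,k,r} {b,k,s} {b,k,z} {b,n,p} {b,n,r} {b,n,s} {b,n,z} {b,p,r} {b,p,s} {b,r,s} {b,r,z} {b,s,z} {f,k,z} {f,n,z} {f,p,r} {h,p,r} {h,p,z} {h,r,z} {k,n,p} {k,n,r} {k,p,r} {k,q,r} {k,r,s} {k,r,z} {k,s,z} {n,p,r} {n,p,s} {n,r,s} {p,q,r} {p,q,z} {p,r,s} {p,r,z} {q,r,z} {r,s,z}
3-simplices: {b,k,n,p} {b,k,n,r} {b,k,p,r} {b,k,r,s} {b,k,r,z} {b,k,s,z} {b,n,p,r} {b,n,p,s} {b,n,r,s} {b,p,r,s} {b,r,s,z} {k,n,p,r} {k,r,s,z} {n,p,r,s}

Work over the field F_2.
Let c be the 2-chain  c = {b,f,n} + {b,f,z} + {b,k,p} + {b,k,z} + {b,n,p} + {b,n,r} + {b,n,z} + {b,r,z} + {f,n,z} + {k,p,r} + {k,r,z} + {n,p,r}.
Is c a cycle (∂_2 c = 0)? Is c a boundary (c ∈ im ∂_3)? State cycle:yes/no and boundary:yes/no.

cycle:yes boundary:no

n_0=10 n_1=40 n_2=41 n_3=14  [Z2]
∂1: piv[bf,bh,bk,bn,bp,bq,br,bs,bz] rk=9  ker:fh,fk,fn,fp,fr,fz,hk,hp,hq,hr,hs,hz,kn,kp,kq,kr,ks,kz,np,nr,ns,nz,pq,pr,ps,pz,qr,qz,rs,rz,sz
∂2: piv[bfk,bfn,bfz,bhk,bhs,bkn,bkp,bkr,bks,bkz,bnp,bnr,bns,bnz,bpr,bps,brs,brz,bsz,fpr,hpr,hpz,hrz,kqr,pqr,pqz] rk=26  ker:fkz,fnz,knp,knr,kpr,krs,krz,ksz,npr,nps,nrs,prs,prz,qrz,rsz
∂3: piv[bknp,bknr,bkpr,bkrs,bkrz,bksz,bnpr,bnps,bnrs,bprs,brsz] rk=11  ker:knpr,krsz,nprs
∂2c = 0
c vs im∂3: residual ≠ 0 ⇒ not boundary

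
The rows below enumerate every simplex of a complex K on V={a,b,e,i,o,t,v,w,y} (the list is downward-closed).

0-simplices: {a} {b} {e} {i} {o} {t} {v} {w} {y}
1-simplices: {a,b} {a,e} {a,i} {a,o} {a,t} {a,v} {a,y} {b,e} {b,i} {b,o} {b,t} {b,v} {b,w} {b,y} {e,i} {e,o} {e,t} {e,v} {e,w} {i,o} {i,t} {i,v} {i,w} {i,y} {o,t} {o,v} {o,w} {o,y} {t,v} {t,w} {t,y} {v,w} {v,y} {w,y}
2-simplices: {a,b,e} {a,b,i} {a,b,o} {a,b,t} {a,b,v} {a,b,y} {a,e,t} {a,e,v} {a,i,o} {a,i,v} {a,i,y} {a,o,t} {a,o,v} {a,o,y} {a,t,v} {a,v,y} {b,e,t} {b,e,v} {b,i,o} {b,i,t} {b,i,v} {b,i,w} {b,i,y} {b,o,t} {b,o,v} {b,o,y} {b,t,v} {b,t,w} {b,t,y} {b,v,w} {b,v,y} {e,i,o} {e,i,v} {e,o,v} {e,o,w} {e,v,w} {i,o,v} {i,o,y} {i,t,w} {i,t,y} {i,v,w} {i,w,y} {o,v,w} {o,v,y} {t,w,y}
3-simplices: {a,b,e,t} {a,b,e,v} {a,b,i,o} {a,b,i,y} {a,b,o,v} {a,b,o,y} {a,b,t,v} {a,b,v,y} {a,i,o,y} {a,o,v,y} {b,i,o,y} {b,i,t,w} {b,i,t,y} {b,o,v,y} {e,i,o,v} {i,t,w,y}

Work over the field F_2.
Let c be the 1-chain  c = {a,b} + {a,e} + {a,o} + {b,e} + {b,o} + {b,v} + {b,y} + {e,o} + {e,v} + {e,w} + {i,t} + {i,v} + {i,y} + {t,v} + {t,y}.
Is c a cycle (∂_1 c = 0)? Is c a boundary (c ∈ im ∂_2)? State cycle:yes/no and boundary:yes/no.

cycle:no boundary:no

n_0=9 n_1=34 n_2=45 n_3=16  [Z2]
∂1: piv[ab,ae,ai,ao,at,av,ay,bw] rk=8  ker:be,bi,bo,bt,bv,by,ei,eo,et,ev,ew,io,it,iv,iw,iy,ot,ov,ow,oy,tv,tw,ty,vw,vy,wy
∂2: piv[abe,abi,abo,abt,abv,aby,aet,aev,aio,aiv,aiy,aot,aov,aoy,atv,avy,bit,biw,btw,bty,bvw,eio,eiv,eow,evw,iwy] rk=26  ker:bet,bev,bio,biv,biy,bot,bov,boy,btv,bvy,eov,iov,ioy,itw,ity,ivw,ovw,ovy,twy
∂3: piv[abet,abev,abio,abiy,abov,aboy,abtv,abvy,aioy,aovy,bitw,bity,eiov,itwy] rk=14  ker:bioy,bovy
∂1c = {a} + {b} + {e} + {i} + {o} + {t} + {w} + {y}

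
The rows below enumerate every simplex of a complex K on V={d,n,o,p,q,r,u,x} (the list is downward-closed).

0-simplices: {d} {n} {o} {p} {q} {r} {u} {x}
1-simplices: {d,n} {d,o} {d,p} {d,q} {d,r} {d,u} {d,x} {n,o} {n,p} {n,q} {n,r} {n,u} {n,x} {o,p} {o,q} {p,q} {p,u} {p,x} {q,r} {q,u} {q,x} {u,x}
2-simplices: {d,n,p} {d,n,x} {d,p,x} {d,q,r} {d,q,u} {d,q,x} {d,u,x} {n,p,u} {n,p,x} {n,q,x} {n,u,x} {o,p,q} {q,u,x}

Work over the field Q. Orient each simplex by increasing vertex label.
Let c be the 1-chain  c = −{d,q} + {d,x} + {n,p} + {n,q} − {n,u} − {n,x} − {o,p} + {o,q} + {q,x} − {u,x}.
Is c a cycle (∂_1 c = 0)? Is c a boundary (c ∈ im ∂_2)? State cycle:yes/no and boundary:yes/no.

n_0=8 n_1=22 n_2=13  [Q]
∂1: piv[dn,do,dp,dq,dr,du,dx] rk=7  ker:no,np,nq,nr,nu,nx,op,oq,pq,pu,px,qr,qu,qx,ux
∂2: piv[dnp,dnx,dpx,dqr,dqu,dqx,dux,npu,nqx,nux,opq] rk=11  ker:npx,qux
∂1c = 0
c vs im∂2: residual ≠ 0 ⇒ not boundary

cycle:yes boundary:no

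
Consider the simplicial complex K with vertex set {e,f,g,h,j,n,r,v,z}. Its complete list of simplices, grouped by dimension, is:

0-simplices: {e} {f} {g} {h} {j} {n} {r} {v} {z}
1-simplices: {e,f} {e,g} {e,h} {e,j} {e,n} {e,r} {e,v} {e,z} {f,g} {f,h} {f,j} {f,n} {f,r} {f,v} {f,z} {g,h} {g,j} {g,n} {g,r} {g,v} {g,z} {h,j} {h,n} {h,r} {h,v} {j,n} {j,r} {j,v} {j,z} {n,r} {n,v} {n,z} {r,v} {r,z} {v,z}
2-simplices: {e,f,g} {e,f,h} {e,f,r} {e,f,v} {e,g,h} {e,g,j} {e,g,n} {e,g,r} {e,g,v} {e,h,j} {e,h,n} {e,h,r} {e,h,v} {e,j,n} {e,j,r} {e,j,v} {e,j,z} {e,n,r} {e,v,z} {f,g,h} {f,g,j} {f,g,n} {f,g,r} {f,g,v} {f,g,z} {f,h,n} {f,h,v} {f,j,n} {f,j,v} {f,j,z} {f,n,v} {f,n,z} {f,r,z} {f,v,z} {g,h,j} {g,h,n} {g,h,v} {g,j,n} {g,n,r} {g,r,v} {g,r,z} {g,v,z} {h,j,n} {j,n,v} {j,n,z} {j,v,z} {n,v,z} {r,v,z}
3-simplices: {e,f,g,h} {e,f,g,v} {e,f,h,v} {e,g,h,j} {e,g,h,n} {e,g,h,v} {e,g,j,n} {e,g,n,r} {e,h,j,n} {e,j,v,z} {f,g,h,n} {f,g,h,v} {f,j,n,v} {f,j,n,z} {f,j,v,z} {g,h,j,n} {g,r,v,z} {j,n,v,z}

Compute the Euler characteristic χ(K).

χ(K)=4

n_0=9 n_1=35 n_2=48 n_3=18
χ=+9−35+48−18=4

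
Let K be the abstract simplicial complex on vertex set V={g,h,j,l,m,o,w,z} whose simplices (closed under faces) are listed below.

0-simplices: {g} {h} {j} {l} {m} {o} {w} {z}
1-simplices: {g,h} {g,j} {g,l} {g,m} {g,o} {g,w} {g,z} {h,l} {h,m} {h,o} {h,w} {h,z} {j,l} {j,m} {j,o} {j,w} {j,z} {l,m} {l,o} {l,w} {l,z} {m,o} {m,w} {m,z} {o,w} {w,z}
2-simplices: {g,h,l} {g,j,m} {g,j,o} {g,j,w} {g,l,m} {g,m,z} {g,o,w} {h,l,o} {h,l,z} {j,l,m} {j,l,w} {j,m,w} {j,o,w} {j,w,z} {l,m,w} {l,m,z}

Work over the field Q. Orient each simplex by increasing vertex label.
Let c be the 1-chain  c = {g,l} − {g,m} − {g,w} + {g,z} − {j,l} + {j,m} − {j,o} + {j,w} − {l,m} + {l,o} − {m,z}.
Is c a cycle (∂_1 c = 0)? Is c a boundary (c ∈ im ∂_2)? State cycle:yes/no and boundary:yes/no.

cycle:yes boundary:no

n_0=8 n_1=26 n_2=16  [Q]
∂1: piv[gh,gj,gl,gm,go,gw,gz] rk=7  ker:hl,hm,ho,hw,hz,jl,jm,jo,jw,jz,lm,lo,lw,lz,mo,mw,mz,ow,wz
∂2: piv[ghl,gjm,gjo,gjw,glm,gmz,gow,hlo,hlz,jlm,jlw,jmw,jwz,lmz] rk=14  ker:jow,lmw
∂1c = 0
c vs im∂2: residual ≠ 0 ⇒ not boundary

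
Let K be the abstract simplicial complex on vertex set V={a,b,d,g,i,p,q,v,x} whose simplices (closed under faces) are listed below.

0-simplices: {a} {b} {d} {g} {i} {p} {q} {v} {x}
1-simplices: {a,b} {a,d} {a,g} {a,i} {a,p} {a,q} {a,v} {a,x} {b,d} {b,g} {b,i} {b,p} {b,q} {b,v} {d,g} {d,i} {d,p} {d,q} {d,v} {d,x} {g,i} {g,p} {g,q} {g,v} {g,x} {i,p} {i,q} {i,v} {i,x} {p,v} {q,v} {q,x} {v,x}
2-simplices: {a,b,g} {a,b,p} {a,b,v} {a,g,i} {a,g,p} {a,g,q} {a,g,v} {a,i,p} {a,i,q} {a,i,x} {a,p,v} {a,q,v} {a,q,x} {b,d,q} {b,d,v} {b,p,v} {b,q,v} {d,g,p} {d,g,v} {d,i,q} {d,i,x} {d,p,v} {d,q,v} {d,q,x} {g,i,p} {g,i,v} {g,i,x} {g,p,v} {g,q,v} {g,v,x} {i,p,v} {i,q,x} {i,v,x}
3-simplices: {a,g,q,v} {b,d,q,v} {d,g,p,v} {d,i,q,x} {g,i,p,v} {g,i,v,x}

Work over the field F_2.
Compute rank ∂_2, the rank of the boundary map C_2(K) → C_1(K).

rank∂_2=23

n_0=9 n_1=33 n_2=33 n_3=6  [Z2]
∂1: piv[ab,ad,ag,ai,ap,aq,av,ax] rk=8  ker:bd,bg,bi,bp,bq,bv,dg,di,dp,dq,dv,dx,gi,gp,gq,gv,gx,ip,iq,iv,ix,pv,qv,qx,vx
∂2: piv[abg,abp,abv,agi,agp,agq,agv,aip,aiq,aix,apv,aqv,aqx,bdq,bdv,bqv,dgp,dgv,diq,dix,giv,gix,gvx] rk=23  ker:bpv,dpv,dqv,dqx,gip,gpv,gqv,ipv,iqx,ivx
∂3: piv[agqv,bdqv,dgpv,diqx,gipv,givx] rk=6
rk∂_2=23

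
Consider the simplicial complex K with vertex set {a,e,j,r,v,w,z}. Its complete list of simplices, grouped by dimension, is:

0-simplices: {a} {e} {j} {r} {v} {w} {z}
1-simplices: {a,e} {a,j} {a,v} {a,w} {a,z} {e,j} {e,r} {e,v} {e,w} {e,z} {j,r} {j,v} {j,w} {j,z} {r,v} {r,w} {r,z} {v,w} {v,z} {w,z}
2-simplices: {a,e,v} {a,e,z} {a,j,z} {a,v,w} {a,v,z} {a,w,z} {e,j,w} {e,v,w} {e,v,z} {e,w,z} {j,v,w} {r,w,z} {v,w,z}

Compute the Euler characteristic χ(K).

χ(K)=0

n_0=7 n_1=20 n_2=13
χ=+7−20+13=0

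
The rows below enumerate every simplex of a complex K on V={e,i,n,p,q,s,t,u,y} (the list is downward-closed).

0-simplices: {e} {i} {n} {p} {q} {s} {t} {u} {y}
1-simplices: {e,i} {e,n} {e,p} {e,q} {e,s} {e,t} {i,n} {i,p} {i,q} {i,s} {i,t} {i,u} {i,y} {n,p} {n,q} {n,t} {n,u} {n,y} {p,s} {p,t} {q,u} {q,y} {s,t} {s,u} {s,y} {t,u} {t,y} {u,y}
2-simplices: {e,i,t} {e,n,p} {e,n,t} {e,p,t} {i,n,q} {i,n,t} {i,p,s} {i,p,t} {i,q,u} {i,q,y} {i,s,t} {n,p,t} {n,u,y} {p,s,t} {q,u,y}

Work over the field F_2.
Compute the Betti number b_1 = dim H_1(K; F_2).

n_0=9 n_1=28 n_2=15  [Z2]
∂1: piv[ei,en,ep,eq,es,et,iu,iy] rk=8  ker:in,ip,iq,is,it,np,nq,nt,nu,ny,ps,pt,qu,qy,st,su,sy,tu,ty,uy
∂2: piv[eit,enp,ent,ept,inq,int,ips,ipt,iqu,iqy,ist,nuy,quy] rk=13  ker:npt,pst
b_1=(28−8)−13=7

b_1=7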